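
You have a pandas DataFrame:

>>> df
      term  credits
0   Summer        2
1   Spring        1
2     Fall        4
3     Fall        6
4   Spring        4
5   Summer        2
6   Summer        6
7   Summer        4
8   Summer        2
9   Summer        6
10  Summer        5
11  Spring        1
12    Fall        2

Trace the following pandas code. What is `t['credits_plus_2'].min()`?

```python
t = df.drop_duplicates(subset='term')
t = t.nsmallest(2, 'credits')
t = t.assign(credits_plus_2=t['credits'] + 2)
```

drop duplicate term (keep=first):
     term  credits
0  Summer        2
1  Spring        1
2    Fall        4
take 2 rows with smallest credits:
     term  credits
1  Spring        1
0  Summer        2
add column credits_plus_2 = t['credits'] + 2:
     term  credits  credits_plus_2
1  Spring        1               3
0  Summer        2               4
Hence 3.

3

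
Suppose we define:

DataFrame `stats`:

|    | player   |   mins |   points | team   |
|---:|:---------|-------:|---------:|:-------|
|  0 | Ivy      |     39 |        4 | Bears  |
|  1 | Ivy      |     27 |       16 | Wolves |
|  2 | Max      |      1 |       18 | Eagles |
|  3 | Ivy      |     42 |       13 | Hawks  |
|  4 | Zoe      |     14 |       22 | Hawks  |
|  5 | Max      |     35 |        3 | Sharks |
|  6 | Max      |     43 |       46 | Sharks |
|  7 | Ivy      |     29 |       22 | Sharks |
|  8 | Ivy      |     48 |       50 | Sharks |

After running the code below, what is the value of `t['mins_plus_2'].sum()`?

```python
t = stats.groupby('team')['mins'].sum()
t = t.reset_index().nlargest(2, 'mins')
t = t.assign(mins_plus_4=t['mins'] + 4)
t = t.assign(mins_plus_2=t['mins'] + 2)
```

215

group by team, sum of mins:
team
Bears      39
Eagles      1
Hawks      56
Sharks    155
Wolves     27
Name: mins, dtype: int64
reset_index():
     team  mins
0   Bears    39
1  Eagles     1
2   Hawks    56
3  Sharks   155
4  Wolves    27
take 2 rows with largest mins:
     team  mins
3  Sharks   155
2   Hawks    56
add column mins_plus_4 = t['mins'] + 4:
     team  mins  mins_plus_4
3  Sharks   155          159
2   Hawks    56           60
add column mins_plus_2 = t['mins'] + 2:
     team  mins  mins_plus_4  mins_plus_2
3  Sharks   155          159          157
2   Hawks    56           60           58
Taking the sum of column 'mins_plus_2' gives 215.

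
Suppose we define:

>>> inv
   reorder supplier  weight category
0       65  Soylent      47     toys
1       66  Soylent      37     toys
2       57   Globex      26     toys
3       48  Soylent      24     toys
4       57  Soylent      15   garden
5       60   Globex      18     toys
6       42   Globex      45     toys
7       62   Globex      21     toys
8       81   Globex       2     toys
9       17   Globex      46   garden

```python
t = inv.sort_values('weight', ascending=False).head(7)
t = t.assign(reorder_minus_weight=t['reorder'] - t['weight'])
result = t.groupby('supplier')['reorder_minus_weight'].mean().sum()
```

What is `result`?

sort by weight descending:
   reorder supplier  weight category
0       65  Soylent      47     toys
9       17   Globex      46   garden
6       42   Globex      45     toys
1       66  Soylent      37     toys
2       57   Globex      26     toys
3       48  Soylent      24     toys
7       62   Globex      21     toys
5       60   Globex      18     toys
4       57  Soylent      15   garden
8       81   Globex       2     toys
take first 7 rows:
   reorder supplier  weight category
0       65  Soylent      47     toys
9       17   Globex      46   garden
6       42   Globex      45     toys
1       66  Soylent      37     toys
2       57   Globex      26     toys
3       48  Soylent      24     toys
7       62   Globex      21     toys
add column reorder_minus_weight = t['reorder'] - t['weight']:
   reorder supplier  weight category  reorder_minus_weight
0       65  Soylent      47     toys                    18
9       17   Globex      46   garden                   -29
6       42   Globex      45     toys                    -3
1       66  Soylent      37     toys                    29
2       57   Globex      26     toys                    31
3       48  Soylent      24     toys                    24
7       62   Globex      21     toys                    41
group by supplier, mean of reorder_minus_weight:
supplier
Globex     10.000000
Soylent    23.666667
Name: reorder_minus_weight, dtype: float64

33.6666666667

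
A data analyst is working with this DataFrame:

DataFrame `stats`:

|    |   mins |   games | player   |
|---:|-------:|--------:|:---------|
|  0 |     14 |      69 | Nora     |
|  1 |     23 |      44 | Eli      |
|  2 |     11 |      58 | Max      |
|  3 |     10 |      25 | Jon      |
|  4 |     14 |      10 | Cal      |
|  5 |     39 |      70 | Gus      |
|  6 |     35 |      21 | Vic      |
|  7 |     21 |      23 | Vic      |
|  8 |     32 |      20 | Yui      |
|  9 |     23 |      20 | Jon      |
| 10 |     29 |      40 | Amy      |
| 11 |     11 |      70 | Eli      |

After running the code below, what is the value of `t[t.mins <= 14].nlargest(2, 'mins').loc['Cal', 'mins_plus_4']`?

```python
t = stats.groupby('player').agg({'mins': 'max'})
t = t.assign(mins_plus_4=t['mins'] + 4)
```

18

group by player, max of mins:
        mins
player      
Amy       29
Cal       14
Eli       23
Gus       39
Jon       23
Max       11
Nora      14
Vic       35
Yui       32
add column mins_plus_4 = t['mins'] + 4:
        mins  mins_plus_4
player                   
Amy       29           33
Cal       14           18
Eli       23           27
Gus       39           43
Jon       23           27
Max       11           15
Nora      14           18
Vic       35           39
Yui       32           36
filter rows where mins <= 14:
        mins  mins_plus_4
player                   
Cal       14           18
Max       11           15
Nora      14           18
take 2 rows with largest mins:
        mins  mins_plus_4
player                   
Cal       14           18
Nora      14           18
value at row 'Cal', column 'mins_plus_4' → 18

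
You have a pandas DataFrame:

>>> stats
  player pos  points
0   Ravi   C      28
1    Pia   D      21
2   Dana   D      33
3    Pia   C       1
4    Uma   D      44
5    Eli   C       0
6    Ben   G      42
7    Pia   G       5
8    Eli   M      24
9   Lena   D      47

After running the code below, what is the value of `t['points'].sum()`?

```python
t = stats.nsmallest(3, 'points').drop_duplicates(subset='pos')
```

5

take 3 rows with smallest points:
  player pos  points
5    Eli   C       0
3    Pia   C       1
7    Pia   G       5
drop duplicate pos (keep=first):
  player pos  points
5    Eli   C       0
7    Pia   G       5
The sum of column 'points' is 5.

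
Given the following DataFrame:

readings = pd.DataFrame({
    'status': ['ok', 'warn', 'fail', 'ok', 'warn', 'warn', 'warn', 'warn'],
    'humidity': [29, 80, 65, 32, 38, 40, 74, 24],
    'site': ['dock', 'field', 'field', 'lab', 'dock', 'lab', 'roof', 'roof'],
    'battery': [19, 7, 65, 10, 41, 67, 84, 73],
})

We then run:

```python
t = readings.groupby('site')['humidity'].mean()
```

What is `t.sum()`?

191.0

group by site, mean of humidity:
site
dock     33.5
field    72.5
lab      36.0
roof     49.0
Name: humidity, dtype: float64
Reading off the sum of the resulting series, we get 191.0.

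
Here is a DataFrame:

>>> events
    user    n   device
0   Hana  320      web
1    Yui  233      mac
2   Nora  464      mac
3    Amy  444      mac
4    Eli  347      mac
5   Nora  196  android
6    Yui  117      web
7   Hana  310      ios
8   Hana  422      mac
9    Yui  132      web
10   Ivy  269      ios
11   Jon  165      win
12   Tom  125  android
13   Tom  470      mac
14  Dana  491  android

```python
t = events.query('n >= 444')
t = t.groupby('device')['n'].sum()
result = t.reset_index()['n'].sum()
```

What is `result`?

1869

filter rows where n >= 444:
    user    n   device
2   Nora  464      mac
3    Amy  444      mac
13   Tom  470      mac
14  Dana  491  android
group by device, sum of n:
device
android     491
mac        1378
Name: n, dtype: int64
reset_index():
    device     n
0  android   491
1      mac  1378
Then the sum of column 'n': 1869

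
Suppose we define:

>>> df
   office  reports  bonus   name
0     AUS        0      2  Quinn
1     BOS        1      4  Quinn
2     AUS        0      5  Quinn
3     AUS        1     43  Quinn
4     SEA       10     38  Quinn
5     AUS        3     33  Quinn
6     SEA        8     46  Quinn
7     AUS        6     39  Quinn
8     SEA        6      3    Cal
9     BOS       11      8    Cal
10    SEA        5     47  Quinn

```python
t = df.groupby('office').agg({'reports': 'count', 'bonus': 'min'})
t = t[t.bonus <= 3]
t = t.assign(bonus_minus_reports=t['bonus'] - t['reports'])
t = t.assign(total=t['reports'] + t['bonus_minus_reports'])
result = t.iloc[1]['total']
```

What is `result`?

group by office: count(reports), min(bonus):
        reports  bonus
office                
AUS           5      2
BOS           2      4
SEA           4      3
filter rows where bonus <= 3:
        reports  bonus
office                
AUS           5      2
SEA           4      3
add column bonus_minus_reports = t['bonus'] - t['reports']:
        reports  bonus  bonus_minus_reports
office                                     
AUS           5      2                   -3
SEA           4      3                   -1
add column total = t['reports'] + t['bonus_minus_reports']:
        reports  bonus  bonus_minus_reports  total
office                                            
AUS           5      2                   -3      2
SEA           4      3                   -1      3
Taking the value at position 1, column 'total' gives 3.

3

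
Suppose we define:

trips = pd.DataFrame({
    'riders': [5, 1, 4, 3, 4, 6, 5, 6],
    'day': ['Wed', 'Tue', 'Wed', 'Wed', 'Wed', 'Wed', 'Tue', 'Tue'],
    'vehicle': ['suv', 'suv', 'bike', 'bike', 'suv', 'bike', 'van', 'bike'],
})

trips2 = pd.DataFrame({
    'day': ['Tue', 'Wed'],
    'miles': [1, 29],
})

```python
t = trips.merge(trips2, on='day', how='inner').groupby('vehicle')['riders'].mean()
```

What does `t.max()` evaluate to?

merge on 'day' (how='inner') → 8 rows:
   riders  day vehicle  miles
0       5  Wed     suv     29
1       1  Tue     suv      1
2       4  Wed    bike     29
3       3  Wed    bike     29
4       4  Wed     suv     29
5       6  Wed    bike     29
6       5  Tue     van      1
7       6  Tue    bike      1
group by vehicle, mean of riders:
vehicle
bike    4.750000
suv     3.333333
van     5.000000
Name: riders, dtype: float64
Then the max of the resulting series: 5.0

5.0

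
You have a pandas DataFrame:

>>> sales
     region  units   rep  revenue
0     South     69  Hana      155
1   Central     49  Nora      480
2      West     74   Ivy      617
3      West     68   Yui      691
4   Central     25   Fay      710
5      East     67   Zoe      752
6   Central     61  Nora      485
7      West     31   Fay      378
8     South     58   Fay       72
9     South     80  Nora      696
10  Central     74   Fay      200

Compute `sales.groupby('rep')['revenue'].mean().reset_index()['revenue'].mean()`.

518.111111111

group by rep, mean of revenue:
rep
Fay     340.000000
Hana    155.000000
Ivy     617.000000
Nora    553.666667
Yui     691.000000
Zoe     752.000000
Name: revenue, dtype: float64
reset_index():
    rep     revenue
0   Fay  340.000000
1  Hana  155.000000
2   Ivy  617.000000
3  Nora  553.666667
4   Yui  691.000000
5   Zoe  752.000000
The mean of column 'revenue' is 518.111111111.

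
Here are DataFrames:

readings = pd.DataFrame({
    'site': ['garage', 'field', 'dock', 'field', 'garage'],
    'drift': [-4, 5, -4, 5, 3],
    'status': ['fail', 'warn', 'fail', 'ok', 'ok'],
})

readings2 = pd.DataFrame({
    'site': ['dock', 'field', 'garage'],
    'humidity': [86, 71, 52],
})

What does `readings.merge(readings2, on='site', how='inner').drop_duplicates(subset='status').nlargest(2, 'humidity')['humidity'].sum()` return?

142

merge on 'site' (how='inner') → 5 rows:
     site  drift status  humidity
0  garage     -4   fail        52
1   field      5   warn        71
2    dock     -4   fail        86
3   field      5     ok        71
4  garage      3     ok        52
drop duplicate status (keep=first):
     site  drift status  humidity
0  garage     -4   fail        52
1   field      5   warn        71
3   field      5     ok        71
take 2 rows with largest humidity:
    site  drift status  humidity
1  field      5   warn        71
3  field      5     ok        71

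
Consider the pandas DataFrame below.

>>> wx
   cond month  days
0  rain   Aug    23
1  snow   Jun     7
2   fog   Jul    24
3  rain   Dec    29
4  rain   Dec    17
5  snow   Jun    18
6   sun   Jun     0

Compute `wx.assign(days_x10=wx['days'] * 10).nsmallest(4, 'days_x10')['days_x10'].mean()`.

add column days_x10 = wx['days'] * 10:
   cond month  days  days_x10
0  rain   Aug    23       230
1  snow   Jun     7        70
2   fog   Jul    24       240
3  rain   Dec    29       290
4  rain   Dec    17       170
5  snow   Jun    18       180
6   sun   Jun     0         0
take 4 rows with smallest days_x10:
   cond month  days  days_x10
6   sun   Jun     0         0
1  snow   Jun     7        70
4  rain   Dec    17       170
5  snow   Jun    18       180
Taking the mean of column 'days_x10' gives 105.0.

105.0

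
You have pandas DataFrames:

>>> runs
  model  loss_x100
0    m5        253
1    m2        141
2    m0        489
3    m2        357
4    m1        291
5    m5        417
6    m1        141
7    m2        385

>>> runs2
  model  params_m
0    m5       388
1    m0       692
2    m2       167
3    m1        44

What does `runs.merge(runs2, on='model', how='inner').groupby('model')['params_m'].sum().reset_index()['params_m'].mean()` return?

merge on 'model' (how='inner') → 8 rows:
  model  loss_x100  params_m
0    m5        253       388
1    m2        141       167
2    m0        489       692
3    m2        357       167
4    m1        291        44
5    m5        417       388
6    m1        141        44
7    m2        385       167
group by model, sum of params_m:
model
m0    692
m1     88
m2    501
m5    776
Name: params_m, dtype: int64
reset_index():
  model  params_m
0    m0       692
1    m1        88
2    m2       501
3    m5       776
Taking the mean of column 'params_m' gives 514.25.

514.25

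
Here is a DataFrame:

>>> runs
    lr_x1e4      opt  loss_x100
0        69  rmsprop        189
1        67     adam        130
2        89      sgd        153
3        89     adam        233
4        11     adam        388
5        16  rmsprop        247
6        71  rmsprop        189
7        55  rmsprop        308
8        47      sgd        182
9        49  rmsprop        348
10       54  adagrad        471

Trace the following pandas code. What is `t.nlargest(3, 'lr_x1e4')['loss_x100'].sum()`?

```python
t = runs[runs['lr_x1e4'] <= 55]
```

filter rows where lr_x1e4 <= 55:
    lr_x1e4      opt  loss_x100
4        11     adam        388
5        16  rmsprop        247
7        55  rmsprop        308
8        47      sgd        182
9        49  rmsprop        348
10       54  adagrad        471
take 3 rows with largest lr_x1e4:
    lr_x1e4      opt  loss_x100
7        55  rmsprop        308
10       54  adagrad        471
9        49  rmsprop        348
sum of column 'loss_x100' → 1127

1127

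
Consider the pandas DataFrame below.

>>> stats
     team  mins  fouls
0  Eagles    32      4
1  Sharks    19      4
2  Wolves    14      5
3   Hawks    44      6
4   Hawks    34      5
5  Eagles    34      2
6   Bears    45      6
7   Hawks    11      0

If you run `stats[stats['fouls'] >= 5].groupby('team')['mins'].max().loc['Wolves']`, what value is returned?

14

filter rows where fouls >= 5:
     team  mins  fouls
2  Wolves    14      5
3   Hawks    44      6
4   Hawks    34      5
6   Bears    45      6
group by team, max of mins:
team
Bears     45
Hawks     44
Wolves    14
Name: mins, dtype: int64
Taking the value at index 'Wolves' gives 14.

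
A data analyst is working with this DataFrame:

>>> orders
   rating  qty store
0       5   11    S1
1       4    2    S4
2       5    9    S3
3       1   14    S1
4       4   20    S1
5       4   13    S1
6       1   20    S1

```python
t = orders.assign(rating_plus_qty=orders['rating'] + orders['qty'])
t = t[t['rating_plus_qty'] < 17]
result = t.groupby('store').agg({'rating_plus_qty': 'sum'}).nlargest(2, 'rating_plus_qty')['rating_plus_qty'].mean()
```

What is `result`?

22.5

add column rating_plus_qty = orders['rating'] + orders['qty']:
   rating  qty store  rating_plus_qty
0       5   11    S1               16
1       4    2    S4                6
2       5    9    S3               14
3       1   14    S1               15
4       4   20    S1               24
5       4   13    S1               17
6       1   20    S1               21
filter rows where rating_plus_qty < 17:
   rating  qty store  rating_plus_qty
0       5   11    S1               16
1       4    2    S4                6
2       5    9    S3               14
3       1   14    S1               15
group by store, sum of rating_plus_qty:
       rating_plus_qty
store                 
S1                  31
S3                  14
S4                   6
take 2 rows with largest rating_plus_qty:
       rating_plus_qty
store                 
S1                  31
S3                  14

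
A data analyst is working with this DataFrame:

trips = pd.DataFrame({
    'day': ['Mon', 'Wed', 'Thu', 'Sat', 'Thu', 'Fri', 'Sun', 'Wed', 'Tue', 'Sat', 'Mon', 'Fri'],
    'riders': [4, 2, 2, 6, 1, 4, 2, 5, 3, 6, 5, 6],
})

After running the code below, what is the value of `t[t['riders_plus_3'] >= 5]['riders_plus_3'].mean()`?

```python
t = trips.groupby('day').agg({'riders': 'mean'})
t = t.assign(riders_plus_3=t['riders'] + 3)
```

7.0

group by day, mean of riders:
     riders
day        
Fri     5.0
Mon     4.5
Sat     6.0
Sun     2.0
Thu     1.5
Tue     3.0
Wed     3.5
add column riders_plus_3 = t['riders'] + 3:
     riders  riders_plus_3
day                       
Fri     5.0            8.0
Mon     4.5            7.5
Sat     6.0            9.0
Sun     2.0            5.0
Thu     1.5            4.5
Tue     3.0            6.0
Wed     3.5            6.5
filter rows where riders_plus_3 >= 5:
     riders  riders_plus_3
day                       
Fri     5.0            8.0
Mon     4.5            7.5
Sat     6.0            9.0
Sun     2.0            5.0
Tue     3.0            6.0
Wed     3.5            6.5
Hence 7.0.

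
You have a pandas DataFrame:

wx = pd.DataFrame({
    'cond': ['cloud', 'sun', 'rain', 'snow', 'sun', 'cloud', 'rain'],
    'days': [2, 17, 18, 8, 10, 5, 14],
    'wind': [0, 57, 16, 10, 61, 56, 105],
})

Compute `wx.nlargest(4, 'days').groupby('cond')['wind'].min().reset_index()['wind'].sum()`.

73

take 4 rows with largest days:
   cond  days  wind
2  rain    18    16
1   sun    17    57
6  rain    14   105
4   sun    10    61
group by cond, min of wind:
cond
rain    16
sun     57
Name: wind, dtype: int64
reset_index():
   cond  wind
0  rain    16
1   sun    57
Taking the sum of column 'wind' gives 73.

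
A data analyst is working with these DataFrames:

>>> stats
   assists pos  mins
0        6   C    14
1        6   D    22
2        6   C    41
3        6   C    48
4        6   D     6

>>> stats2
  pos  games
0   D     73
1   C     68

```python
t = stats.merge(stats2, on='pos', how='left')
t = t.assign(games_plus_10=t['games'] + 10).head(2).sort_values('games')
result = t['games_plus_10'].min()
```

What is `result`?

78

merge on 'pos' (how='left') → 5 rows:
   assists pos  mins  games
0        6   C    14     68
1        6   D    22     73
2        6   C    41     68
3        6   C    48     68
4        6   D     6     73
add column games_plus_10 = t['games'] + 10:
   assists pos  mins  games  games_plus_10
0        6   C    14     68             78
1        6   D    22     73             83
2        6   C    41     68             78
3        6   C    48     68             78
4        6   D     6     73             83
take first 2 rows:
   assists pos  mins  games  games_plus_10
0        6   C    14     68             78
1        6   D    22     73             83
sort by games:
   assists pos  mins  games  games_plus_10
0        6   C    14     68             78
1        6   D    22     73             83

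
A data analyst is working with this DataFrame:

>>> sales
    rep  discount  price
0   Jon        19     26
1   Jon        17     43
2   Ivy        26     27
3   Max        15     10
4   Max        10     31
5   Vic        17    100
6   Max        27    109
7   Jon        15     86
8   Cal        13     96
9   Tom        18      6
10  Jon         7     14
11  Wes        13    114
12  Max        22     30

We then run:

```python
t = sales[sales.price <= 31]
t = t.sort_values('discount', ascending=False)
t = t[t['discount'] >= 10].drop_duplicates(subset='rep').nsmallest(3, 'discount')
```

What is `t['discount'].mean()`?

19.6666666667

filter rows where price <= 31:
    rep  discount  price
0   Jon        19     26
2   Ivy        26     27
3   Max        15     10
4   Max        10     31
9   Tom        18      6
10  Jon         7     14
12  Max        22     30
sort by discount descending:
    rep  discount  price
2   Ivy        26     27
12  Max        22     30
0   Jon        19     26
9   Tom        18      6
3   Max        15     10
4   Max        10     31
10  Jon         7     14
filter rows where discount >= 10:
    rep  discount  price
2   Ivy        26     27
12  Max        22     30
0   Jon        19     26
9   Tom        18      6
3   Max        15     10
4   Max        10     31
drop duplicate rep (keep=first):
    rep  discount  price
2   Ivy        26     27
12  Max        22     30
0   Jon        19     26
9   Tom        18      6
take 3 rows with smallest discount:
    rep  discount  price
9   Tom        18      6
0   Jon        19     26
12  Max        22     30
Then the mean of column 'discount': 19.6666666667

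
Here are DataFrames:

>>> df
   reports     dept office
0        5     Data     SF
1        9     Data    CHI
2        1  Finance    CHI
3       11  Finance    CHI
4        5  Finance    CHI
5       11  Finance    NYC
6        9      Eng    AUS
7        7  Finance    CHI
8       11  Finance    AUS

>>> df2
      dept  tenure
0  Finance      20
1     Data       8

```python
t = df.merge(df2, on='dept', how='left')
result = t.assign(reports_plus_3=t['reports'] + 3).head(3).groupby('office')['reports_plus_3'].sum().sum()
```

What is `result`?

24

merge on 'dept' (how='left') → 9 rows:
   reports     dept office  tenure
0        5     Data     SF     8.0
1        9     Data    CHI     8.0
2        1  Finance    CHI    20.0
3       11  Finance    CHI    20.0
4        5  Finance    CHI    20.0
5       11  Finance    NYC    20.0
6        9      Eng    AUS     NaN
7        7  Finance    CHI    20.0
8       11  Finance    AUS    20.0
add column reports_plus_3 = t['reports'] + 3:
   reports     dept office  tenure  reports_plus_3
0        5     Data     SF     8.0               8
1        9     Data    CHI     8.0              12
2        1  Finance    CHI    20.0               4
3       11  Finance    CHI    20.0              14
4        5  Finance    CHI    20.0               8
5       11  Finance    NYC    20.0              14
6        9      Eng    AUS     NaN              12
7        7  Finance    CHI    20.0              10
8       11  Finance    AUS    20.0              14
take first 3 rows:
   reports     dept office  tenure  reports_plus_3
0        5     Data     SF     8.0               8
1        9     Data    CHI     8.0              12
2        1  Finance    CHI    20.0               4
group by office, sum of reports_plus_3:
office
CHI    16
SF      8
Name: reports_plus_3, dtype: int64
The sum of the resulting series is 24.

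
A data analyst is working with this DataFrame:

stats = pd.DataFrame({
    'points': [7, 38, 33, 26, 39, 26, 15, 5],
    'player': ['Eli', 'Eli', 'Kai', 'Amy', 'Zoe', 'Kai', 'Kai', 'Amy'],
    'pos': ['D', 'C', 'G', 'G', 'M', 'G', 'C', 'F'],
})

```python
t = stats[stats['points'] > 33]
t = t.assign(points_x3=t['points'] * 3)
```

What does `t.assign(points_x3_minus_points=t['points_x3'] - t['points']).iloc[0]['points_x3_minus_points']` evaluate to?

filter rows where points > 33:
   points player pos
1      38    Eli   C
4      39    Zoe   M
add column points_x3 = t['points'] * 3:
   points player pos  points_x3
1      38    Eli   C        114
4      39    Zoe   M        117
add column points_x3_minus_points = t['points_x3'] - t['points']:
   points player pos  points_x3  points_x3_minus_points
1      38    Eli   C        114                      76
4      39    Zoe   M        117                      78
Hence 76.

76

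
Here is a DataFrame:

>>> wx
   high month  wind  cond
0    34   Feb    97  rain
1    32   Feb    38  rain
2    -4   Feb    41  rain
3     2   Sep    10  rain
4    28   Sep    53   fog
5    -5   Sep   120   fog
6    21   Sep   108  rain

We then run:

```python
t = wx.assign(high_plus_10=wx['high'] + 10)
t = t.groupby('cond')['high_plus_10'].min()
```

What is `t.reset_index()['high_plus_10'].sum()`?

add column high_plus_10 = wx['high'] + 10:
   high month  wind  cond  high_plus_10
0    34   Feb    97  rain            44
1    32   Feb    38  rain            42
2    -4   Feb    41  rain             6
3     2   Sep    10  rain            12
4    28   Sep    53   fog            38
5    -5   Sep   120   fog             5
6    21   Sep   108  rain            31
group by cond, min of high_plus_10:
cond
fog     5
rain    6
Name: high_plus_10, dtype: int64
reset_index():
   cond  high_plus_10
0   fog             5
1  rain             6

11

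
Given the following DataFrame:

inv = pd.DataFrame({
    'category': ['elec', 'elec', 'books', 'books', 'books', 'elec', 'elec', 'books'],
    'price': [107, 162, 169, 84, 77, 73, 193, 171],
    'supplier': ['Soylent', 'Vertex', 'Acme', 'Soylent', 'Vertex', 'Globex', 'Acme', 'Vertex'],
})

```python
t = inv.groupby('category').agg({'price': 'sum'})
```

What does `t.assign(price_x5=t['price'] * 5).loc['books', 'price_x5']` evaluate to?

2505

group by category, sum of price:
          price
category       
books       501
elec        535
add column price_x5 = t['price'] * 5:
          price  price_x5
category                 
books       501      2505
elec        535      2675
value at row 'books', column 'price_x5' → 2505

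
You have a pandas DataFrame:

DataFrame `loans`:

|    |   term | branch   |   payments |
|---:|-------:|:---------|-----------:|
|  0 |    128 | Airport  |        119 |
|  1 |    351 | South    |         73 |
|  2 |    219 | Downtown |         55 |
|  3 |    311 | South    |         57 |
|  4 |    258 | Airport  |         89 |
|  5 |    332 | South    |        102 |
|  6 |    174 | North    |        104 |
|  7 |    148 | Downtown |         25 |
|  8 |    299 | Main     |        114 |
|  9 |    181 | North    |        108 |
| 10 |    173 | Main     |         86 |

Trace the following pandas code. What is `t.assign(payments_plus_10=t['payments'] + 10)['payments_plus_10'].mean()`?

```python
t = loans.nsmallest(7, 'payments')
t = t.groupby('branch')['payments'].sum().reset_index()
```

131.75

take 7 rows with smallest payments:
    term    branch  payments
7    148  Downtown        25
2    219  Downtown        55
3    311     South        57
1    351     South        73
10   173      Main        86
4    258   Airport        89
5    332     South       102
group by branch, sum of payments:
branch
Airport      89
Downtown     80
Main         86
South       232
Name: payments, dtype: int64
reset_index():
     branch  payments
0   Airport        89
1  Downtown        80
2      Main        86
3     South       232
add column payments_plus_10 = t['payments'] + 10:
     branch  payments  payments_plus_10
0   Airport        89                99
1  Downtown        80                90
2      Main        86                96
3     South       232               242
Finally, mean of column 'payments_plus_10' = 131.75.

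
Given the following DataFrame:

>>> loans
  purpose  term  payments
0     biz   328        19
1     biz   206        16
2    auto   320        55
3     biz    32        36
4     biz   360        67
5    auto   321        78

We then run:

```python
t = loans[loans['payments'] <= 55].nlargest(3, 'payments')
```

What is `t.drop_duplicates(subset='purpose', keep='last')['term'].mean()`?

324.0

filter rows where payments <= 55:
  purpose  term  payments
0     biz   328        19
1     biz   206        16
2    auto   320        55
3     biz    32        36
take 3 rows with largest payments:
  purpose  term  payments
2    auto   320        55
3     biz    32        36
0     biz   328        19
drop duplicate purpose (keep=last):
  purpose  term  payments
2    auto   320        55
0     biz   328        19
Taking the mean of column 'term' gives 324.0.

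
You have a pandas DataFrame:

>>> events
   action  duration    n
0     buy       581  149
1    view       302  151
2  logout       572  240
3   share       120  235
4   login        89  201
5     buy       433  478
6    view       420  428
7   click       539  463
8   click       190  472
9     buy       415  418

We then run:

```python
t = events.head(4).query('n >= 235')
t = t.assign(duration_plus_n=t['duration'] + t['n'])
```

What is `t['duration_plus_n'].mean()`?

583.5

take first 4 rows:
   action  duration    n
0     buy       581  149
1    view       302  151
2  logout       572  240
3   share       120  235
filter rows where n >= 235:
   action  duration    n
2  logout       572  240
3   share       120  235
add column duration_plus_n = t['duration'] + t['n']:
   action  duration    n  duration_plus_n
2  logout       572  240              812
3   share       120  235              355
The mean of column 'duration_plus_n' is 583.5.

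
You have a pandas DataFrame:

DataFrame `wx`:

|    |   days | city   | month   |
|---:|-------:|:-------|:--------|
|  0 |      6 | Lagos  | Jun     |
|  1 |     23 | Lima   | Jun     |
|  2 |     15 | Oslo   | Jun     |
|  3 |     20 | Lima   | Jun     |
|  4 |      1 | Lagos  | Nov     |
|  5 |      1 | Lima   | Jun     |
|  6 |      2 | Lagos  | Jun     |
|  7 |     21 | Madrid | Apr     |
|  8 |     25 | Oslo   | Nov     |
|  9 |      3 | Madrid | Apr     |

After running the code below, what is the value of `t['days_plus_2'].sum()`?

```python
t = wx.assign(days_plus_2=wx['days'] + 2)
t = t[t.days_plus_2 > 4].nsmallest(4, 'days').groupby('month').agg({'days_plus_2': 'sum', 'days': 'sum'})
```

52

add column days_plus_2 = wx['days'] + 2:
   days    city month  days_plus_2
0     6   Lagos   Jun            8
1    23    Lima   Jun           25
2    15    Oslo   Jun           17
3    20    Lima   Jun           22
4     1   Lagos   Nov            3
5     1    Lima   Jun            3
6     2   Lagos   Jun            4
7    21  Madrid   Apr           23
8    25    Oslo   Nov           27
9     3  Madrid   Apr            5
filter rows where days_plus_2 > 4:
   days    city month  days_plus_2
0     6   Lagos   Jun            8
1    23    Lima   Jun           25
2    15    Oslo   Jun           17
3    20    Lima   Jun           22
7    21  Madrid   Apr           23
8    25    Oslo   Nov           27
9     3  Madrid   Apr            5
take 4 rows with smallest days:
   days    city month  days_plus_2
9     3  Madrid   Apr            5
0     6   Lagos   Jun            8
2    15    Oslo   Jun           17
3    20    Lima   Jun           22
group by month: sum(days_plus_2), sum(days):
       days_plus_2  days
month                   
Apr              5     3
Jun             47    41
Finally, sum of column 'days_plus_2' = 52.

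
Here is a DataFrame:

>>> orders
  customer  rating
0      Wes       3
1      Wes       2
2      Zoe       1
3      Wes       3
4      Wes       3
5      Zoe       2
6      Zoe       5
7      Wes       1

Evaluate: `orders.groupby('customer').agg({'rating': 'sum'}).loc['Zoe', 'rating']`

group by customer, sum of rating:
          rating
customer        
Wes           12
Zoe            8
Hence 8.

8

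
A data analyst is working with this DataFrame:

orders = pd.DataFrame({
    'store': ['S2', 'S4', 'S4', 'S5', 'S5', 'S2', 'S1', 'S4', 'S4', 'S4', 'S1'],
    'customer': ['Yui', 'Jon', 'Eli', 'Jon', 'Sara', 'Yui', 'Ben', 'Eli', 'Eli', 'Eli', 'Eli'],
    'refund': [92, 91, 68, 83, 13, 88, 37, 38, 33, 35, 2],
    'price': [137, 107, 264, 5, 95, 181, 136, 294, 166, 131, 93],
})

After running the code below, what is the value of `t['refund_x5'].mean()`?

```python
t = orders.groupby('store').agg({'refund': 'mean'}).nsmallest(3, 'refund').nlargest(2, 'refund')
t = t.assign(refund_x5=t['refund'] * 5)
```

252.5

group by store, mean of refund:
       refund
store        
S1       19.5
S2       90.0
S4       53.0
S5       48.0
take 3 rows with smallest refund:
       refund
store        
S1       19.5
S5       48.0
S4       53.0
take 2 rows with largest refund:
       refund
store        
S4       53.0
S5       48.0
add column refund_x5 = t['refund'] * 5:
       refund  refund_x5
store                   
S4       53.0      265.0
S5       48.0      240.0
Taking the mean of column 'refund_x5' gives 252.5.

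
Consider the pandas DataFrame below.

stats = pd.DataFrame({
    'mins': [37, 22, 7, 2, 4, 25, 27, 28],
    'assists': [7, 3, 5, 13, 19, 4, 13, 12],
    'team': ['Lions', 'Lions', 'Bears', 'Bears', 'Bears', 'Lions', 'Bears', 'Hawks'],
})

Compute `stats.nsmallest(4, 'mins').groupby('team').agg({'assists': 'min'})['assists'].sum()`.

take 4 rows with smallest mins:
   mins  assists   team
3     2       13  Bears
4     4       19  Bears
2     7        5  Bears
1    22        3  Lions
group by team, min of assists:
       assists
team          
Bears        5
Lions        3
Taking the sum of column 'assists' gives 8.

8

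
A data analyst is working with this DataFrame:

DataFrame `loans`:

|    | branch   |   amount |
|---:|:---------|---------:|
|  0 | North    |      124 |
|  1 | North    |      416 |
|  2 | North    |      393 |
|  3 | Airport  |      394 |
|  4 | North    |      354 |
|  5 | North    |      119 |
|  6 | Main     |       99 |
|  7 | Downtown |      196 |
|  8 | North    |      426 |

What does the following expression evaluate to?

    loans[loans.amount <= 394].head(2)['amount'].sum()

517

filter rows where amount <= 394:
     branch  amount
0     North     124
2     North     393
3   Airport     394
4     North     354
5     North     119
6      Main      99
7  Downtown     196
take first 2 rows:
  branch  amount
0  North     124
2  North     393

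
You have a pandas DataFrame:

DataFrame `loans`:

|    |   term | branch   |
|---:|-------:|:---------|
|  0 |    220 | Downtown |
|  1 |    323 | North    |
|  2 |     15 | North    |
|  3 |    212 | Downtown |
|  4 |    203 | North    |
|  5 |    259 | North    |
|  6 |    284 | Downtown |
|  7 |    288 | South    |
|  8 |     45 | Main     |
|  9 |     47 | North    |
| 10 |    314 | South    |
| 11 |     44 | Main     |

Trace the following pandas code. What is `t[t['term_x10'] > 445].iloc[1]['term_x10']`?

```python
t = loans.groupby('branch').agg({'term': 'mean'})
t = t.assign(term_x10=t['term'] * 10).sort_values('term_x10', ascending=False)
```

group by branch, mean of term:
                term
branch              
Downtown  238.666667
Main       44.500000
North     169.400000
South     301.000000
add column term_x10 = t['term'] * 10:
                term     term_x10
branch                           
Downtown  238.666667  2386.666667
Main       44.500000   445.000000
North     169.400000  1694.000000
South     301.000000  3010.000000
sort by term_x10 descending:
                term     term_x10
branch                           
South     301.000000  3010.000000
Downtown  238.666667  2386.666667
North     169.400000  1694.000000
Main       44.500000   445.000000
filter rows where term_x10 > 445:
                term     term_x10
branch                           
South     301.000000  3010.000000
Downtown  238.666667  2386.666667
North     169.400000  1694.000000
Taking the value at position 1, column 'term_x10' gives 2386.66666667.

2386.66666667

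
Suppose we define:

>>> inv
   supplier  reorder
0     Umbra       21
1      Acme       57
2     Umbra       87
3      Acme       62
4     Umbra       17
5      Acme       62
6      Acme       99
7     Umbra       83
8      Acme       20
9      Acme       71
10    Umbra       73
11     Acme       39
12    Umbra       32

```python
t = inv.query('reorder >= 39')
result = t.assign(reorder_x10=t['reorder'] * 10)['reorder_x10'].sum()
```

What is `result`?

6330

filter rows where reorder >= 39:
   supplier  reorder
1      Acme       57
2     Umbra       87
3      Acme       62
5      Acme       62
6      Acme       99
7     Umbra       83
9      Acme       71
10    Umbra       73
11     Acme       39
add column reorder_x10 = t['reorder'] * 10:
   supplier  reorder  reorder_x10
1      Acme       57          570
2     Umbra       87          870
3      Acme       62          620
5      Acme       62          620
6      Acme       99          990
7     Umbra       83          830
9      Acme       71          710
10    Umbra       73          730
11     Acme       39          390
Hence 6330.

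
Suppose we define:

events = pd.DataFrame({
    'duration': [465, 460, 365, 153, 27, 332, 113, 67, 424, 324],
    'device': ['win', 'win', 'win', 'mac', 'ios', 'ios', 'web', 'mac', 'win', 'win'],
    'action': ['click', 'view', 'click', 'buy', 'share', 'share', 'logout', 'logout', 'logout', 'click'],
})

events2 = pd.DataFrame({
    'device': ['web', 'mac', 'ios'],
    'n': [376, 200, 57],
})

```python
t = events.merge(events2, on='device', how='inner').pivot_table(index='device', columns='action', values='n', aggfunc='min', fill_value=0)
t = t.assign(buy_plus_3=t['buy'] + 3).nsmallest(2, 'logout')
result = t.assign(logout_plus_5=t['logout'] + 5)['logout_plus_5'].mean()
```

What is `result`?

105.0

merge on 'device' (how='inner') → 5 rows:
   duration device  action    n
0       153    mac     buy  200
1        27    ios   share   57
2       332    ios   share   57
3       113    web  logout  376
4        67    mac  logout  200
pivot: rows=device, cols=action, min(n):
action  buy  logout  share
device                    
ios       0       0     57
mac     200     200      0
web       0     376      0
add column buy_plus_3 = t['buy'] + 3:
action  buy  logout  share  buy_plus_3
device                                
ios       0       0     57           3
mac     200     200      0         203
web       0     376      0           3
take 2 rows with smallest logout:
action  buy  logout  share  buy_plus_3
device                                
ios       0       0     57           3
mac     200     200      0         203
add column logout_plus_5 = t['logout'] + 5:
action  buy  logout  share  buy_plus_3  logout_plus_5
device                                               
ios       0       0     57           3              5
mac     200     200      0         203            205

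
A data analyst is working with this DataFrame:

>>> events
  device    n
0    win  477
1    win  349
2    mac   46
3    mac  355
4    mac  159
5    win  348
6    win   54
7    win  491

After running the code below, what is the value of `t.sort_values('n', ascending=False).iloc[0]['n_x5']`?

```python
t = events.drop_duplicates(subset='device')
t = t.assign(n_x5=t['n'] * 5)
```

2385

drop duplicate device (keep=first):
  device    n
0    win  477
2    mac   46
add column n_x5 = t['n'] * 5:
  device    n  n_x5
0    win  477  2385
2    mac   46   230
sort by n descending:
  device    n  n_x5
0    win  477  2385
2    mac   46   230
Then the value at position 0, column 'n_x5': 2385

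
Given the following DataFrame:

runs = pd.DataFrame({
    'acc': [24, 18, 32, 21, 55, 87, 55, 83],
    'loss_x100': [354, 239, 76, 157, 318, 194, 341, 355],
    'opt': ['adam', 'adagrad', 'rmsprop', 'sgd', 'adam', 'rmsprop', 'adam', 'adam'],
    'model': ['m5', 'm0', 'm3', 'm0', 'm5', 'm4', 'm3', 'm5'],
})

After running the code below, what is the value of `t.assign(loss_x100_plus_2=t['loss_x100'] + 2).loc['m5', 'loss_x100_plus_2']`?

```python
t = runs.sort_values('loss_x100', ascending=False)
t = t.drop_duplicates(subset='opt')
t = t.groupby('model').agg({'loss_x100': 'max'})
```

357

sort by loss_x100 descending:
   acc  loss_x100      opt model
7   83        355     adam    m5
0   24        354     adam    m5
6   55        341     adam    m3
4   55        318     adam    m5
1   18        239  adagrad    m0
5   87        194  rmsprop    m4
3   21        157      sgd    m0
2   32         76  rmsprop    m3
drop duplicate opt (keep=first):
   acc  loss_x100      opt model
7   83        355     adam    m5
1   18        239  adagrad    m0
5   87        194  rmsprop    m4
3   21        157      sgd    m0
group by model, max of loss_x100:
       loss_x100
model           
m0           239
m4           194
m5           355
add column loss_x100_plus_2 = t['loss_x100'] + 2:
       loss_x100  loss_x100_plus_2
model                             
m0           239               241
m4           194               196
m5           355               357
value at row 'm5', column 'loss_x100_plus_2' → 357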